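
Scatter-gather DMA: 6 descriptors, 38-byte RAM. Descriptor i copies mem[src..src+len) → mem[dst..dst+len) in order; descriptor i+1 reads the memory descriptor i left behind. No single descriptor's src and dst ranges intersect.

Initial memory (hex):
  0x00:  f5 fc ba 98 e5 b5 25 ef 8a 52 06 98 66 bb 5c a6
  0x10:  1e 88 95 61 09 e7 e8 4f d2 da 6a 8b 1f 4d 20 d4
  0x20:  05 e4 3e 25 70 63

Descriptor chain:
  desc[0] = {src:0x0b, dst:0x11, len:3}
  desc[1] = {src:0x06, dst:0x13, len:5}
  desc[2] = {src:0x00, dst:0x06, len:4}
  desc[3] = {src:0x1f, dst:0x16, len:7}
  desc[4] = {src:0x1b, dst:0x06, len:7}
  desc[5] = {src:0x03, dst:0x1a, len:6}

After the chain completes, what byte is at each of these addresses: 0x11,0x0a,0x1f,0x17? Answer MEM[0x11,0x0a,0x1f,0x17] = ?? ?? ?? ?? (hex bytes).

MEM[0x11,0x0a,0x1f,0x17] = 98 d4 4d 05

  after D0: wrote 3B at 0x11 = 9866bb
  after D1: wrote 5B at 0x13 = 25ef8a5206
  after D2: wrote 4B at 0x06 = f5fcba98
  after D3: wrote 7B at 0x16 = d405e43e257063
  after D4: wrote 7B at 0x06 = 70634d20d405e4
  after D5: wrote 6B at 0x1a = 98e5b570634d
query mem[0x11]=0x98, mem[0x0a]=0xd4, mem[0x1f]=0x4d, mem[0x17]=0x05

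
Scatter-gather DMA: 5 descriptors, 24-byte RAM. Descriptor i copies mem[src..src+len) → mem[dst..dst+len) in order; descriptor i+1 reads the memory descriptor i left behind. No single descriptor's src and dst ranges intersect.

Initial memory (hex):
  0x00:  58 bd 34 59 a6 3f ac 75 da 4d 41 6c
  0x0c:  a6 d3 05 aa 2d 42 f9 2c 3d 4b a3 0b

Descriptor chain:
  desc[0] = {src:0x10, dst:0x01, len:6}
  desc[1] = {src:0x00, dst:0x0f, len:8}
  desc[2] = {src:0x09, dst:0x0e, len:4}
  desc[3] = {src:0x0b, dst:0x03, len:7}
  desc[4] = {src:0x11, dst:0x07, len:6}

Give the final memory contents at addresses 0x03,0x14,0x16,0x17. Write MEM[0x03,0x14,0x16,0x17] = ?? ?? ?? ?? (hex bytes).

  after D0: wrote 6B at 0x01 = 2d42f92c3d4b
  after D1: wrote 8B at 0x0f = 582d42f92c3d4b75
  after D2: wrote 4B at 0x0e = 4d416ca6
  after D3: wrote 7B at 0x03 = 6ca6d34d416ca6
  after D4: wrote 6B at 0x07 = a6f92c3d4b75
query mem[0x03]=0x6c, mem[0x14]=0x3d, mem[0x16]=0x75, mem[0x17]=0x0b

MEM[0x03,0x14,0x16,0x17] = 6c 3d 75 0b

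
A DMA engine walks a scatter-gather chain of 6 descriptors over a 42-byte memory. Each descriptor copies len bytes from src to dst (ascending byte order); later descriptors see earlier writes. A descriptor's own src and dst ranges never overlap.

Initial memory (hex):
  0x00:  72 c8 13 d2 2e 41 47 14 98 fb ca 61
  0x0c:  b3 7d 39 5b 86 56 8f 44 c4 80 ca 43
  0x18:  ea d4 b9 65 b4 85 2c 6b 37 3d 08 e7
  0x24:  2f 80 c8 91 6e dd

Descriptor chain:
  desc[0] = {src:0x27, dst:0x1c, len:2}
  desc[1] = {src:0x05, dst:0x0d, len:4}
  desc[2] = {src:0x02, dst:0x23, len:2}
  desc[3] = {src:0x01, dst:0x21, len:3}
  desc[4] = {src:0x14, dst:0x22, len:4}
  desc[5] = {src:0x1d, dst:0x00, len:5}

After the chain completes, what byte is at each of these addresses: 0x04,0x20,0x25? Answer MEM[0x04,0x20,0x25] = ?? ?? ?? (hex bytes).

MEM[0x04,0x20,0x25] = c8 37 43

#0 dst[0x1c+2] := {0x91,0x6e}
#1 dst[0x0d+4] := {0x41,0x47,0x14,0x98}
#2 dst[0x23+2] := {0x13,0xd2}
#3 dst[0x21+3] := {0xc8,0x13,0xd2}
#4 dst[0x22+4] := {0xc4,0x80,0xca,0x43}
#5 dst[0x00+5] := {0x6e,0x2c,0x6b,0x37,0xc8}
query mem[0x04]=0xc8, mem[0x20]=0x37, mem[0x25]=0x43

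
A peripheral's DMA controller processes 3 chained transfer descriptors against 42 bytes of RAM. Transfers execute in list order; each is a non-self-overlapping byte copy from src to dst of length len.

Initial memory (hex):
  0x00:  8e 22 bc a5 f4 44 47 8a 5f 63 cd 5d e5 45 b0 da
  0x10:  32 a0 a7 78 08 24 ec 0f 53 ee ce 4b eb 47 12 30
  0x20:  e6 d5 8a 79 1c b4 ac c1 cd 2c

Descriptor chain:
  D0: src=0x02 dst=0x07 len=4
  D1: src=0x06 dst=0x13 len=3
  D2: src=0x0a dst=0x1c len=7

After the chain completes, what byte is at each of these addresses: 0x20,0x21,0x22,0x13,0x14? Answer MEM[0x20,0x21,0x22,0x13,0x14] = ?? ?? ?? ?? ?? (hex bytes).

[0] 0x02->0x07 len=4 : bc a5 f4 44
[1] 0x06->0x13 len=3 : 47 bc a5
[2] 0x0a->0x1c len=7 : 44 5d e5 45 b0 da 32
query mem[0x20]=0xb0, mem[0x21]=0xda, mem[0x22]=0x32, mem[0x13]=0x47, mem[0x14]=0xbc

MEM[0x20,0x21,0x22,0x13,0x14] = b0 da 32 47 bc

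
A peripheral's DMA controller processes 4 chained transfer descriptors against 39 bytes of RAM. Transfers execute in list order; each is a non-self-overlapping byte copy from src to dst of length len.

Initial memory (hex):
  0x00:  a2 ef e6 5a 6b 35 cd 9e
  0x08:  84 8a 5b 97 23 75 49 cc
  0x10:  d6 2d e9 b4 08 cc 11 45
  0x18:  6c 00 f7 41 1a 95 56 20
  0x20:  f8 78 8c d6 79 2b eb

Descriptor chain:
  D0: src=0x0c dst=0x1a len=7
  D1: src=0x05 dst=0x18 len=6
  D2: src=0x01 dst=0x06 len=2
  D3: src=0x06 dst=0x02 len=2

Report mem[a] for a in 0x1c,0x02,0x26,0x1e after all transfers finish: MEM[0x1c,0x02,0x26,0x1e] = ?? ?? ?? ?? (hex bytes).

#0 dst[0x1a+7] := {0x23,0x75,0x49,0xcc,0xd6,0x2d,0xe9}
#1 dst[0x18+6] := {0x35,0xcd,0x9e,0x84,0x8a,0x5b}
#2 dst[0x06+2] := {0xef,0xe6}
#3 dst[0x02+2] := {0xef,0xe6}
query mem[0x1c]=0x8a, mem[0x02]=0xef, mem[0x26]=0xeb, mem[0x1e]=0xd6

MEM[0x1c,0x02,0x26,0x1e] = 8a ef eb d6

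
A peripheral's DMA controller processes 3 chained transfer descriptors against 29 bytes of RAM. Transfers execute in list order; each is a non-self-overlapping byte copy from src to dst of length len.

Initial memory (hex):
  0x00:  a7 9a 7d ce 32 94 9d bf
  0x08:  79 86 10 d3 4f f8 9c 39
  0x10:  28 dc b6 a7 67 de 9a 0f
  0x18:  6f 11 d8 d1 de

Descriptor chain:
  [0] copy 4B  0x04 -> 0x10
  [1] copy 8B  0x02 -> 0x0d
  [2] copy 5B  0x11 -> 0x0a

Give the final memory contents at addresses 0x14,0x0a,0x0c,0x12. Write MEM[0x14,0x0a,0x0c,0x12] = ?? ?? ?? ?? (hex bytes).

MEM[0x14,0x0a,0x0c,0x12] = 86 9d 79 bf

#0 dst[0x10+4] := {0x32,0x94,0x9d,0xbf}
#1 dst[0x0d+8] := {0x7d,0xce,0x32,0x94,0x9d,0xbf,0x79,0x86}
#2 dst[0x0a+5] := {0x9d,0xbf,0x79,0x86,0xde}
query mem[0x14]=0x86, mem[0x0a]=0x9d, mem[0x0c]=0x79, mem[0x12]=0xbf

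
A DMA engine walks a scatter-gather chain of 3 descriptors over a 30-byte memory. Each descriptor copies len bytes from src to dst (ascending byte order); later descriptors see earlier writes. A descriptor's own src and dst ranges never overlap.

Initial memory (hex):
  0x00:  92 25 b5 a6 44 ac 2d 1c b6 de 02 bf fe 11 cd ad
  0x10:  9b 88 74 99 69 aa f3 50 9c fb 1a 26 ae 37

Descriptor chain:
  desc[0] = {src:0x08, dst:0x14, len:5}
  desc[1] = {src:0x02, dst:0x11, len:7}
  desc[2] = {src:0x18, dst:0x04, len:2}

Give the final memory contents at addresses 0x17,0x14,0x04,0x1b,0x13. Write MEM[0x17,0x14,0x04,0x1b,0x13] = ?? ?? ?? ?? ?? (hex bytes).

#0 dst[0x14+5] := {0xb6,0xde,0x02,0xbf,0xfe}
#1 dst[0x11+7] := {0xb5,0xa6,0x44,0xac,0x2d,0x1c,0xb6}
#2 dst[0x04+2] := {0xfe,0xfb}
query mem[0x17]=0xb6, mem[0x14]=0xac, mem[0x04]=0xfe, mem[0x1b]=0x26, mem[0x13]=0x44

MEM[0x17,0x14,0x04,0x1b,0x13] = b6 ac fe 26 44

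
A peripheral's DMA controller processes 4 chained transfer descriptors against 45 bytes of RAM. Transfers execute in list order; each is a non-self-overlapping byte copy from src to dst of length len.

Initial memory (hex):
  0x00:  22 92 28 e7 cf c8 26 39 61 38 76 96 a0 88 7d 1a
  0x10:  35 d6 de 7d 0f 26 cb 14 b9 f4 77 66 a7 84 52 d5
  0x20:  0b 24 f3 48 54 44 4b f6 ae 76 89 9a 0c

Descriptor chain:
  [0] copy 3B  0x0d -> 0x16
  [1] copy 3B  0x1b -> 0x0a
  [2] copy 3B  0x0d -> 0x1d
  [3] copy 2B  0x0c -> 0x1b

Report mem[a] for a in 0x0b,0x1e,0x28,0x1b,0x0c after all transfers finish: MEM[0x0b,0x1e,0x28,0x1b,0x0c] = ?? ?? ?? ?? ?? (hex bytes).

#0 dst[0x16+3] := {0x88,0x7d,0x1a}
#1 dst[0x0a+3] := {0x66,0xa7,0x84}
#2 dst[0x1d+3] := {0x88,0x7d,0x1a}
#3 dst[0x1b+2] := {0x84,0x88}
query mem[0x0b]=0xa7, mem[0x1e]=0x7d, mem[0x28]=0xae, mem[0x1b]=0x84, mem[0x0c]=0x84

MEM[0x0b,0x1e,0x28,0x1b,0x0c] = a7 7d ae 84 84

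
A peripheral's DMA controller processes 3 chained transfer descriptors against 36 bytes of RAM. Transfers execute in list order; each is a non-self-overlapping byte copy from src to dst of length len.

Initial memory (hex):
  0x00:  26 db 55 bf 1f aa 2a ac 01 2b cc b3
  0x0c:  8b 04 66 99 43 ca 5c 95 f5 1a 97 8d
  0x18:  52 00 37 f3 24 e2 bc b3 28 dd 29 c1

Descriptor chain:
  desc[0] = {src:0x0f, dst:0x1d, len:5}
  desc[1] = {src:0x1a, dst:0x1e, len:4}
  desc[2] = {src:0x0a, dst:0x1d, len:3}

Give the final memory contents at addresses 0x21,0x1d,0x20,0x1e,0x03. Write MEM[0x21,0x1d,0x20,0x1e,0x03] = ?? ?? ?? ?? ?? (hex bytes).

MEM[0x21,0x1d,0x20,0x1e,0x03] = 99 cc 24 b3 bf

D0: mem[0x1d..0x21] <- [99 43 ca 5c 95]
D1: mem[0x1e..0x21] <- [37 f3 24 99]
D2: mem[0x1d..0x1f] <- [cc b3 8b]
query mem[0x21]=0x99, mem[0x1d]=0xcc, mem[0x20]=0x24, mem[0x1e]=0xb3, mem[0x03]=0xbf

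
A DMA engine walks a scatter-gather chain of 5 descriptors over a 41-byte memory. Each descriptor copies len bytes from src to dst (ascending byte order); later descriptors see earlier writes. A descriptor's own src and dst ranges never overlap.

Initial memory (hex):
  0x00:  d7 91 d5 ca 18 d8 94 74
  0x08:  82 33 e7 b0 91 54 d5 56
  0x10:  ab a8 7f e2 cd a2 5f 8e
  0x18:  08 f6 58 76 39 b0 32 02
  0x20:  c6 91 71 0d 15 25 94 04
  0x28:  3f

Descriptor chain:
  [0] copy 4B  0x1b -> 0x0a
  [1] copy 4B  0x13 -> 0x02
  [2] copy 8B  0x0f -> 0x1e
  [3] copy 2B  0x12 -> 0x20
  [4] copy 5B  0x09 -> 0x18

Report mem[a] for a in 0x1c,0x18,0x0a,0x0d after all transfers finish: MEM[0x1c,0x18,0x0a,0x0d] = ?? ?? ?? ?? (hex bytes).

MEM[0x1c,0x18,0x0a,0x0d] = 32 33 76 32

D0: mem[0x0a..0x0d] <- [76 39 b0 32]
D1: mem[0x02..0x05] <- [e2 cd a2 5f]
D2: mem[0x1e..0x25] <- [56 ab a8 7f e2 cd a2 5f]
D3: mem[0x20..0x21] <- [7f e2]
D4: mem[0x18..0x1c] <- [33 76 39 b0 32]
query mem[0x1c]=0x32, mem[0x18]=0x33, mem[0x0a]=0x76, mem[0x0d]=0x32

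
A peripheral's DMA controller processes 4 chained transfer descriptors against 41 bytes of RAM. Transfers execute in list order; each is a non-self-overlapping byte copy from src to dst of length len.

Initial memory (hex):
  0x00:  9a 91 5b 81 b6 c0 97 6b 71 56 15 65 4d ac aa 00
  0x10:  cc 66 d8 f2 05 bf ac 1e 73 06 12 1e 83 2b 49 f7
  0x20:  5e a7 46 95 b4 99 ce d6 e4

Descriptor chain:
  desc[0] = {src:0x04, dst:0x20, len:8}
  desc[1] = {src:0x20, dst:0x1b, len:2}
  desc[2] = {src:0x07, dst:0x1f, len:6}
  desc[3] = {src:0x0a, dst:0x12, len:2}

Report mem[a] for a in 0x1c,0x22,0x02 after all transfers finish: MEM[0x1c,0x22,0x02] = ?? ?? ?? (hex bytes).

MEM[0x1c,0x22,0x02] = c0 15 5b

D0: mem[0x20..0x27] <- [b6 c0 97 6b 71 56 15 65]
D1: mem[0x1b..0x1c] <- [b6 c0]
D2: mem[0x1f..0x24] <- [6b 71 56 15 65 4d]
D3: mem[0x12..0x13] <- [15 65]
query mem[0x1c]=0xc0, mem[0x22]=0x15, mem[0x02]=0x5b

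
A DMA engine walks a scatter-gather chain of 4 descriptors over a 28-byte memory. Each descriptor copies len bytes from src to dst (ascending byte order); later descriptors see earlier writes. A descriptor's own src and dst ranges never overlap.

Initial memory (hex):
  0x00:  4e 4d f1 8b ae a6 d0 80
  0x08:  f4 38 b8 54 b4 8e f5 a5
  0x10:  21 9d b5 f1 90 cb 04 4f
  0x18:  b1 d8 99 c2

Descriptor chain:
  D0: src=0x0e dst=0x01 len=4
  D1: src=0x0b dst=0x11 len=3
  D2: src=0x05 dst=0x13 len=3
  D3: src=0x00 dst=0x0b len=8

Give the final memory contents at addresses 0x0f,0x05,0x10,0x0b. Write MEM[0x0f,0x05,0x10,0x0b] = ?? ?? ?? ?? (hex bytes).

  after D0: wrote 4B at 0x01 = f5a5219d
  after D1: wrote 3B at 0x11 = 54b48e
  after D2: wrote 3B at 0x13 = a6d080
  after D3: wrote 8B at 0x0b = 4ef5a5219da6d080
query mem[0x0f]=0x9d, mem[0x05]=0xa6, mem[0x10]=0xa6, mem[0x0b]=0x4e

MEM[0x0f,0x05,0x10,0x0b] = 9d a6 a6 4e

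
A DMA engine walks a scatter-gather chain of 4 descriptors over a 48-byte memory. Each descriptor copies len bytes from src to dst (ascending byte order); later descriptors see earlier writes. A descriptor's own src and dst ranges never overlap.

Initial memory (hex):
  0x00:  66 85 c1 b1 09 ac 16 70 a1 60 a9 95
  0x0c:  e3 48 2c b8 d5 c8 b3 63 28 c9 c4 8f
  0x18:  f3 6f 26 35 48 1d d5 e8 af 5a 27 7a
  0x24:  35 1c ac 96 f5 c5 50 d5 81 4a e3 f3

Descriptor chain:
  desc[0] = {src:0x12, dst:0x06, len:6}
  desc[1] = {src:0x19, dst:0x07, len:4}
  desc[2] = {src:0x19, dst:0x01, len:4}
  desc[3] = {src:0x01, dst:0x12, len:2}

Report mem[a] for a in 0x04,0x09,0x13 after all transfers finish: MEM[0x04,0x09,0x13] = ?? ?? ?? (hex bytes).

[0] 0x12->0x06 len=6 : b3 63 28 c9 c4 8f
[1] 0x19->0x07 len=4 : 6f 26 35 48
[2] 0x19->0x01 len=4 : 6f 26 35 48
[3] 0x01->0x12 len=2 : 6f 26
query mem[0x04]=0x48, mem[0x09]=0x35, mem[0x13]=0x26

MEM[0x04,0x09,0x13] = 48 35 26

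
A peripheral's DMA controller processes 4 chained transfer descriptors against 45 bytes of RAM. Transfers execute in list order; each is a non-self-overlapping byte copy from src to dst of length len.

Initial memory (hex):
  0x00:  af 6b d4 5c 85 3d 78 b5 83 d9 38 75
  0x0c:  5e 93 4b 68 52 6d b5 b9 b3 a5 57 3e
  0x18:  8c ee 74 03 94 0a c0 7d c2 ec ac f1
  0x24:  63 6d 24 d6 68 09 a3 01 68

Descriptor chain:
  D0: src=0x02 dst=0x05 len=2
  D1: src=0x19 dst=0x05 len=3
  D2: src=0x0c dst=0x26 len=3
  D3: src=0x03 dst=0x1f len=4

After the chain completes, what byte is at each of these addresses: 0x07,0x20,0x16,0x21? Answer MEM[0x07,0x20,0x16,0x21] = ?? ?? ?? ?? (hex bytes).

  after D0: wrote 2B at 0x05 = d45c
  after D1: wrote 3B at 0x05 = ee7403
  after D2: wrote 3B at 0x26 = 5e934b
  after D3: wrote 4B at 0x1f = 5c85ee74
query mem[0x07]=0x03, mem[0x20]=0x85, mem[0x16]=0x57, mem[0x21]=0xee

MEM[0x07,0x20,0x16,0x21] = 03 85 57 ee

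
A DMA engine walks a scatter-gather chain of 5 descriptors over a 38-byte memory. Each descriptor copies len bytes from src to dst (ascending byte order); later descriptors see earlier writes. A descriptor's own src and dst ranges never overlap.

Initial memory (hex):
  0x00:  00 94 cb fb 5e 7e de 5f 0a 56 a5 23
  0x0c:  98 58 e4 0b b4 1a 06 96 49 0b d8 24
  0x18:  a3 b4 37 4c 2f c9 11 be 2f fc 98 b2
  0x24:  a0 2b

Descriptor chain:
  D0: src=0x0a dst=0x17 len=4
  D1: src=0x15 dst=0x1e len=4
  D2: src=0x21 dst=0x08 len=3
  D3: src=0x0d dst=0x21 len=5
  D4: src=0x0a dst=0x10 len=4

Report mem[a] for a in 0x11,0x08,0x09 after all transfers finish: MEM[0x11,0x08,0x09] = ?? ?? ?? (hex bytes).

MEM[0x11,0x08,0x09] = 23 23 98

  after D0: wrote 4B at 0x17 = a5239858
  after D1: wrote 4B at 0x1e = 0bd8a523
  after D2: wrote 3B at 0x08 = 2398b2
  after D3: wrote 5B at 0x21 = 58e40bb41a
  after D4: wrote 4B at 0x10 = b2239858
query mem[0x11]=0x23, mem[0x08]=0x23, mem[0x09]=0x98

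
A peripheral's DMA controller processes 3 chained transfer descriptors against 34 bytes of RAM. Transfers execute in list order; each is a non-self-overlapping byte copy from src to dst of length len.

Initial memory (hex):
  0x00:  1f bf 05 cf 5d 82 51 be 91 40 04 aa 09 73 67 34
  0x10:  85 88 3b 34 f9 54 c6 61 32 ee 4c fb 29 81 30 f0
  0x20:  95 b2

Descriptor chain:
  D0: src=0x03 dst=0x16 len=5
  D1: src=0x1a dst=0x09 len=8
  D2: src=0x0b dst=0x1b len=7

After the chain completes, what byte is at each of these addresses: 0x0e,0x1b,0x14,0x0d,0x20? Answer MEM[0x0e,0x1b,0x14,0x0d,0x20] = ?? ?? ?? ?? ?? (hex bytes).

  after D0: wrote 5B at 0x16 = cf5d8251be
  after D1: wrote 8B at 0x09 = befb298130f095b2
  after D2: wrote 7B at 0x1b = 298130f095b288
query mem[0x0e]=0xf0, mem[0x1b]=0x29, mem[0x14]=0xf9, mem[0x0d]=0x30, mem[0x20]=0xb2

MEM[0x0e,0x1b,0x14,0x0d,0x20] = f0 29 f9 30 b2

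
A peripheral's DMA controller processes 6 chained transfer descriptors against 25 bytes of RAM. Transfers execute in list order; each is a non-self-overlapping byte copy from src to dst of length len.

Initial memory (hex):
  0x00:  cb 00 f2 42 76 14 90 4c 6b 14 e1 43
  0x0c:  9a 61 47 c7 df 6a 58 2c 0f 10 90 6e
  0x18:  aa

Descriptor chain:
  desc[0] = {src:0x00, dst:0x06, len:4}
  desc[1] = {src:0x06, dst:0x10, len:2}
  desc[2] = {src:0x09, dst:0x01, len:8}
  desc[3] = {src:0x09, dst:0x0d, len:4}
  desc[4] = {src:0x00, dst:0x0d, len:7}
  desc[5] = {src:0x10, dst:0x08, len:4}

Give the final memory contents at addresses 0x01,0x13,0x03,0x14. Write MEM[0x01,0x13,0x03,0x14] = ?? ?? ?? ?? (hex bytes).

MEM[0x01,0x13,0x03,0x14] = 42 47 43 0f

  after D0: wrote 4B at 0x06 = cb00f242
  after D1: wrote 2B at 0x10 = cb00
  after D2: wrote 8B at 0x01 = 42e1439a6147c7cb
  after D3: wrote 4B at 0x0d = 42e1439a
  after D4: wrote 7B at 0x0d = cb42e1439a6147
  after D5: wrote 4B at 0x08 = 439a6147
query mem[0x01]=0x42, mem[0x13]=0x47, mem[0x03]=0x43, mem[0x14]=0x0f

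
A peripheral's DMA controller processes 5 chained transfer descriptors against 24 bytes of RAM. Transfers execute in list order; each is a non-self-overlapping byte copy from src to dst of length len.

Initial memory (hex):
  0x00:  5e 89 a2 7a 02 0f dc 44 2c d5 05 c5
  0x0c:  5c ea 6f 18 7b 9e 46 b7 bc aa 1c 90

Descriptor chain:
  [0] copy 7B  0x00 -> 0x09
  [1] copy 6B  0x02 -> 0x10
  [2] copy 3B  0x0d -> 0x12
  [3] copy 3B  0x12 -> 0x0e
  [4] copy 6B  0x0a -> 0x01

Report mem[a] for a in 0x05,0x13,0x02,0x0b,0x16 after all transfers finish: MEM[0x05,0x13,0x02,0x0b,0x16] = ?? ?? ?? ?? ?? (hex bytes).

D0: mem[0x09..0x0f] <- [5e 89 a2 7a 02 0f dc]
D1: mem[0x10..0x15] <- [a2 7a 02 0f dc 44]
D2: mem[0x12..0x14] <- [02 0f dc]
D3: mem[0x0e..0x10] <- [02 0f dc]
D4: mem[0x01..0x06] <- [89 a2 7a 02 02 0f]
query mem[0x05]=0x02, mem[0x13]=0x0f, mem[0x02]=0xa2, mem[0x0b]=0xa2, mem[0x16]=0x1c

MEM[0x05,0x13,0x02,0x0b,0x16] = 02 0f a2 a2 1c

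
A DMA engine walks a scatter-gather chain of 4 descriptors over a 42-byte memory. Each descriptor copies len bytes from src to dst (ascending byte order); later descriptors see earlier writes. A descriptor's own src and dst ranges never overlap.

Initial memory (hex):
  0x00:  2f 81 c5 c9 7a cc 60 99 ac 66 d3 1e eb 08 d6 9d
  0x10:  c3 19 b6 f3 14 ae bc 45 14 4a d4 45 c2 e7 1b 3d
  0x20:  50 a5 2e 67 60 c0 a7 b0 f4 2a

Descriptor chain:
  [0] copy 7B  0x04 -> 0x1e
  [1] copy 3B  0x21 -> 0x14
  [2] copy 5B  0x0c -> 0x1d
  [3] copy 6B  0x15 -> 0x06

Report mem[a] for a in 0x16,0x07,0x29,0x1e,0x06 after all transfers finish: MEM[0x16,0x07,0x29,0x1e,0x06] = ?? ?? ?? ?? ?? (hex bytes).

MEM[0x16,0x07,0x29,0x1e,0x06] = 66 66 2a 08 ac

#0 dst[0x1e+7] := {0x7a,0xcc,0x60,0x99,0xac,0x66,0xd3}
#1 dst[0x14+3] := {0x99,0xac,0x66}
#2 dst[0x1d+5] := {0xeb,0x08,0xd6,0x9d,0xc3}
#3 dst[0x06+6] := {0xac,0x66,0x45,0x14,0x4a,0xd4}
query mem[0x16]=0x66, mem[0x07]=0x66, mem[0x29]=0x2a, mem[0x1e]=0x08, mem[0x06]=0xac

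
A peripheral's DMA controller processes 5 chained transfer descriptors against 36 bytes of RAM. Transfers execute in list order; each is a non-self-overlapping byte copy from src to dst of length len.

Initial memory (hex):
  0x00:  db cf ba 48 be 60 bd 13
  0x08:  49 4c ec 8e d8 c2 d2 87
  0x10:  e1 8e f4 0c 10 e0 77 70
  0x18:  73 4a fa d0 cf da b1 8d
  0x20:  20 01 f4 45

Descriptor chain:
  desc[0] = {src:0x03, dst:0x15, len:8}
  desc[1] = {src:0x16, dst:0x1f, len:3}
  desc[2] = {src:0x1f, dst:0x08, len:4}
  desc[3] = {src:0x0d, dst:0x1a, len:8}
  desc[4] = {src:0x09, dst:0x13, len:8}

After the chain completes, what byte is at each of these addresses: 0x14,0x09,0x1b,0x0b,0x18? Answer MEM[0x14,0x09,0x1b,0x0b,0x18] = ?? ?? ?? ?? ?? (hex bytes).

[0] 0x03->0x15 len=8 : 48 be 60 bd 13 49 4c ec
[1] 0x16->0x1f len=3 : be 60 bd
[2] 0x1f->0x08 len=4 : be 60 bd f4
[3] 0x0d->0x1a len=8 : c2 d2 87 e1 8e f4 0c 10
[4] 0x09->0x13 len=8 : 60 bd f4 d8 c2 d2 87 e1
query mem[0x14]=0xbd, mem[0x09]=0x60, mem[0x1b]=0xd2, mem[0x0b]=0xf4, mem[0x18]=0xd2

MEM[0x14,0x09,0x1b,0x0b,0x18] = bd 60 d2 f4 d2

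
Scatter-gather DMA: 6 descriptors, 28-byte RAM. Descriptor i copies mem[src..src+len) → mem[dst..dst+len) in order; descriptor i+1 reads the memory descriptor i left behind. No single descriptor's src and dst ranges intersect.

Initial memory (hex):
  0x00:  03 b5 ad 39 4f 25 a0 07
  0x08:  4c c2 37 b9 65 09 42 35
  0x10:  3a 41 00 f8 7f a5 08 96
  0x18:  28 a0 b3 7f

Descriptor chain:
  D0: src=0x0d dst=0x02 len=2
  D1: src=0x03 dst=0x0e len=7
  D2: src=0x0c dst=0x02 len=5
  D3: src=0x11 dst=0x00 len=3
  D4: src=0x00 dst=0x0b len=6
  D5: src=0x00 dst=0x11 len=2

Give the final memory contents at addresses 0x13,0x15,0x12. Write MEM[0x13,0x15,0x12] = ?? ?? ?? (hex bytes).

MEM[0x13,0x15,0x12] = 4c a5 07

  after D0: wrote 2B at 0x02 = 0942
  after D1: wrote 7B at 0x0e = 424f25a0074cc2
  after D2: wrote 5B at 0x02 = 6509424f25
  after D3: wrote 3B at 0x00 = a0074c
  after D4: wrote 6B at 0x0b = a0074c09424f
  after D5: wrote 2B at 0x11 = a007
query mem[0x13]=0x4c, mem[0x15]=0xa5, mem[0x12]=0x07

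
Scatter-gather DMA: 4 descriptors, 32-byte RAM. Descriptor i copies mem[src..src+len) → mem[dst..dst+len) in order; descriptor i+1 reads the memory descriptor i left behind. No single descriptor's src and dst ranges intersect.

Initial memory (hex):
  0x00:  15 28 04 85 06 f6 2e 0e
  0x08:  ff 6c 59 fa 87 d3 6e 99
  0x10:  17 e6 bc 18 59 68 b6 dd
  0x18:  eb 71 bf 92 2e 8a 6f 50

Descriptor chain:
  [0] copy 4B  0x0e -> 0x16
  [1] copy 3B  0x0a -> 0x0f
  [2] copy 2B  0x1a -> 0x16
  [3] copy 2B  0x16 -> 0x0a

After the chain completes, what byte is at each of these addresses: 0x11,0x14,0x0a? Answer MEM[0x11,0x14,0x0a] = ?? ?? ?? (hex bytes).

[0] 0x0e->0x16 len=4 : 6e 99 17 e6
[1] 0x0a->0x0f len=3 : 59 fa 87
[2] 0x1a->0x16 len=2 : bf 92
[3] 0x16->0x0a len=2 : bf 92
query mem[0x11]=0x87, mem[0x14]=0x59, mem[0x0a]=0xbf

MEM[0x11,0x14,0x0a] = 87 59 bf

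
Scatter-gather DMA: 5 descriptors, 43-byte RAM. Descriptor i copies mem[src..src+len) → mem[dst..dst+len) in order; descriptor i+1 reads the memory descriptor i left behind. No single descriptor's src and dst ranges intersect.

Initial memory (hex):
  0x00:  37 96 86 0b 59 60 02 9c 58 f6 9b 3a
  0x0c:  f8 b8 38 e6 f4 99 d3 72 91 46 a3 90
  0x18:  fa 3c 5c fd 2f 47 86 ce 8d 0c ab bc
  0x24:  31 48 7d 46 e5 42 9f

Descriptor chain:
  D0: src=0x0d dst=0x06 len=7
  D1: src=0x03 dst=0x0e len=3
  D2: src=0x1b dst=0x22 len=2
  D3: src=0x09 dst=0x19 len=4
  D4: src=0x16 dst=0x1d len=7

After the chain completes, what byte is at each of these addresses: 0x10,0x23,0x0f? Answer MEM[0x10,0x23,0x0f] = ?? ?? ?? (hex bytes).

D0: mem[0x06..0x0c] <- [b8 38 e6 f4 99 d3 72]
D1: mem[0x0e..0x10] <- [0b 59 60]
D2: mem[0x22..0x23] <- [fd 2f]
D3: mem[0x19..0x1c] <- [f4 99 d3 72]
D4: mem[0x1d..0x23] <- [a3 90 fa f4 99 d3 72]
query mem[0x10]=0x60, mem[0x23]=0x72, mem[0x0f]=0x59

MEM[0x10,0x23,0x0f] = 60 72 59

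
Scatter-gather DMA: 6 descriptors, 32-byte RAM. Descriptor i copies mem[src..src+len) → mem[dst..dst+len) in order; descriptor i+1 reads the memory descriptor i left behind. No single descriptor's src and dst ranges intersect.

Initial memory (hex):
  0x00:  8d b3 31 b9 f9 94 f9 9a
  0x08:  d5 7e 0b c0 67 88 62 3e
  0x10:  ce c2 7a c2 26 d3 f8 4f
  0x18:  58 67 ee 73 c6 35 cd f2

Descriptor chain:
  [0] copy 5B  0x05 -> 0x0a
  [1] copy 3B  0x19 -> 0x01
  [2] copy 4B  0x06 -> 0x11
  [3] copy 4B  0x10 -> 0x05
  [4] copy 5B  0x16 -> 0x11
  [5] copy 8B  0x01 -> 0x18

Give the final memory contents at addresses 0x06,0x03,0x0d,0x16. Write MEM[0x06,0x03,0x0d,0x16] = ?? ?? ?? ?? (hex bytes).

  after D0: wrote 5B at 0x0a = 94f99ad57e
  after D1: wrote 3B at 0x01 = 67ee73
  after D2: wrote 4B at 0x11 = f99ad57e
  after D3: wrote 4B at 0x05 = cef99ad5
  after D4: wrote 5B at 0x11 = f84f5867ee
  after D5: wrote 8B at 0x18 = 67ee73f9cef99ad5
query mem[0x06]=0xf9, mem[0x03]=0x73, mem[0x0d]=0xd5, mem[0x16]=0xf8

MEM[0x06,0x03,0x0d,0x16] = f9 73 d5 f8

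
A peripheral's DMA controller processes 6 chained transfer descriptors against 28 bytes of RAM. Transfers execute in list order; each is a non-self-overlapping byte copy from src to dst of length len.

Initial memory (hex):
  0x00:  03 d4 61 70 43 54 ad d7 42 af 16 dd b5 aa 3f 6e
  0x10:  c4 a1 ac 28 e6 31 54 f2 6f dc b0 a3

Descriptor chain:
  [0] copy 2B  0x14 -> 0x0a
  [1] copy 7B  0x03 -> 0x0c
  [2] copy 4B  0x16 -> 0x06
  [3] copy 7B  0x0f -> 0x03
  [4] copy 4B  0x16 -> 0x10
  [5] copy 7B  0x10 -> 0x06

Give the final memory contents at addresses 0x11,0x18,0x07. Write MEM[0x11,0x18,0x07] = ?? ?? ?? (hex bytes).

D0: mem[0x0a..0x0b] <- [e6 31]
D1: mem[0x0c..0x12] <- [70 43 54 ad d7 42 af]
D2: mem[0x06..0x09] <- [54 f2 6f dc]
D3: mem[0x03..0x09] <- [ad d7 42 af 28 e6 31]
D4: mem[0x10..0x13] <- [54 f2 6f dc]
D5: mem[0x06..0x0c] <- [54 f2 6f dc e6 31 54]
query mem[0x11]=0xf2, mem[0x18]=0x6f, mem[0x07]=0xf2

MEM[0x11,0x18,0x07] = f2 6f f2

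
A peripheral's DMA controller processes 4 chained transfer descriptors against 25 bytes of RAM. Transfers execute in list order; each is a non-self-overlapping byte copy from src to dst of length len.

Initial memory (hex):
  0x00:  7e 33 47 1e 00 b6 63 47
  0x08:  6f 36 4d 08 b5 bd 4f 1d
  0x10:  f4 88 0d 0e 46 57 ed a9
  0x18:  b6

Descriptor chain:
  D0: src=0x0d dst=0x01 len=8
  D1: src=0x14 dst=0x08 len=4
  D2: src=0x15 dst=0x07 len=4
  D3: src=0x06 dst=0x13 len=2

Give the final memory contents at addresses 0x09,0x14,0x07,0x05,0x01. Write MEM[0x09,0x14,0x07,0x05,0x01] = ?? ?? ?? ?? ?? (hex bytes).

MEM[0x09,0x14,0x07,0x05,0x01] = a9 57 57 88 bd

  after D0: wrote 8B at 0x01 = bd4f1df4880d0e46
  after D1: wrote 4B at 0x08 = 4657eda9
  after D2: wrote 4B at 0x07 = 57eda9b6
  after D3: wrote 2B at 0x13 = 0d57
query mem[0x09]=0xa9, mem[0x14]=0x57, mem[0x07]=0x57, mem[0x05]=0x88, mem[0x01]=0xbd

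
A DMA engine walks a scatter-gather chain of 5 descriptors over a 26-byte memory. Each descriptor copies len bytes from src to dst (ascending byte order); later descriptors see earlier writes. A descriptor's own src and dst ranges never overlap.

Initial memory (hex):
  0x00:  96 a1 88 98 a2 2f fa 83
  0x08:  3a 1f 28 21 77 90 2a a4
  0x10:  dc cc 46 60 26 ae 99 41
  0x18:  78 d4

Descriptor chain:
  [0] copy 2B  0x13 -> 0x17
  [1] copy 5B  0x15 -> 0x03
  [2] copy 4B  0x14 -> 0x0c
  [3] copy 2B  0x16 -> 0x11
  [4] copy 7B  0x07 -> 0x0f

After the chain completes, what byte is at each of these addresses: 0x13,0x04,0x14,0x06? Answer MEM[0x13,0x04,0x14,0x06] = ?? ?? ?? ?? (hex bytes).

MEM[0x13,0x04,0x14,0x06] = 21 99 26 26

[0] 0x13->0x17 len=2 : 60 26
[1] 0x15->0x03 len=5 : ae 99 60 26 d4
[2] 0x14->0x0c len=4 : 26 ae 99 60
[3] 0x16->0x11 len=2 : 99 60
[4] 0x07->0x0f len=7 : d4 3a 1f 28 21 26 ae
query mem[0x13]=0x21, mem[0x04]=0x99, mem[0x14]=0x26, mem[0x06]=0x26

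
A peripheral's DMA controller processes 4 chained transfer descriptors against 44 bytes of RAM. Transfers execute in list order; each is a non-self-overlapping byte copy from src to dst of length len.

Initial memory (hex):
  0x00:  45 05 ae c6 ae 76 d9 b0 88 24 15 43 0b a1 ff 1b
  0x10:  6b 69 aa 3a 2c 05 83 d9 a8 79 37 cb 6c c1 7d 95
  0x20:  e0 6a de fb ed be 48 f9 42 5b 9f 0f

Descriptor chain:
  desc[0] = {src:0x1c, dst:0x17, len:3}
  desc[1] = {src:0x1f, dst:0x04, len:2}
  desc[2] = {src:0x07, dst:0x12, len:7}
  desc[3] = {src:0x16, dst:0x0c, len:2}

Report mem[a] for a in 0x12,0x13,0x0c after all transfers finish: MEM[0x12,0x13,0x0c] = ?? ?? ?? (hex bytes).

#0 dst[0x17+3] := {0x6c,0xc1,0x7d}
#1 dst[0x04+2] := {0x95,0xe0}
#2 dst[0x12+7] := {0xb0,0x88,0x24,0x15,0x43,0x0b,0xa1}
#3 dst[0x0c+2] := {0x43,0x0b}
query mem[0x12]=0xb0, mem[0x13]=0x88, mem[0x0c]=0x43

MEM[0x12,0x13,0x0c] = b0 88 43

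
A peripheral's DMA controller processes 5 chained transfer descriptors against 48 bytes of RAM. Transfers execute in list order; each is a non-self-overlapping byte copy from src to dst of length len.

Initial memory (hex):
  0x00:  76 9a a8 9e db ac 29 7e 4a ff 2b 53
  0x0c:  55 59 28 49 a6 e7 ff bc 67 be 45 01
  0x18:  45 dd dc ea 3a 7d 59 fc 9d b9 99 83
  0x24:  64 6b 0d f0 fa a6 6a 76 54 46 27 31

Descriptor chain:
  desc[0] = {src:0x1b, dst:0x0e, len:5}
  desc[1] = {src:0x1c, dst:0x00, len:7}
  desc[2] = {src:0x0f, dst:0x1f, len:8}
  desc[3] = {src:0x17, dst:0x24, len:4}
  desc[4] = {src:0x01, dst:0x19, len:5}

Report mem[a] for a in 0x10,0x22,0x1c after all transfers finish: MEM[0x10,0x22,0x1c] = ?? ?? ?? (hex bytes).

MEM[0x10,0x22,0x1c] = 7d fc 9d

#0 dst[0x0e+5] := {0xea,0x3a,0x7d,0x59,0xfc}
#1 dst[0x00+7] := {0x3a,0x7d,0x59,0xfc,0x9d,0xb9,0x99}
#2 dst[0x1f+8] := {0x3a,0x7d,0x59,0xfc,0xbc,0x67,0xbe,0x45}
#3 dst[0x24+4] := {0x01,0x45,0xdd,0xdc}
#4 dst[0x19+5] := {0x7d,0x59,0xfc,0x9d,0xb9}
query mem[0x10]=0x7d, mem[0x22]=0xfc, mem[0x1c]=0x9d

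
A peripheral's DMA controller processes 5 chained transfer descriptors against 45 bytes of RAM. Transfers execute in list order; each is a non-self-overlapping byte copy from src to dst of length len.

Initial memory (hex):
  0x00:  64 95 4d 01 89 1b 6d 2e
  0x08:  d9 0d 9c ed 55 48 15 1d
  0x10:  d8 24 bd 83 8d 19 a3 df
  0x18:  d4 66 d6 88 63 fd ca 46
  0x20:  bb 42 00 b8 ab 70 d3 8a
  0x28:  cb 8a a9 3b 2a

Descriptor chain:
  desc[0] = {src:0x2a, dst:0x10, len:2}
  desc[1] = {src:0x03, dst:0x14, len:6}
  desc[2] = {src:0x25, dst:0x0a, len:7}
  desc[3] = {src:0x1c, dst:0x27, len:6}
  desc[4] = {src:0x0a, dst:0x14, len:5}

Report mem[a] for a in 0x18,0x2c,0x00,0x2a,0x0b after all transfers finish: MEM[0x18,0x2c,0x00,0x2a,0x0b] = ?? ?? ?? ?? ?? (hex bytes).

D0: mem[0x10..0x11] <- [a9 3b]
D1: mem[0x14..0x19] <- [01 89 1b 6d 2e d9]
D2: mem[0x0a..0x10] <- [70 d3 8a cb 8a a9 3b]
D3: mem[0x27..0x2c] <- [63 fd ca 46 bb 42]
D4: mem[0x14..0x18] <- [70 d3 8a cb 8a]
query mem[0x18]=0x8a, mem[0x2c]=0x42, mem[0x00]=0x64, mem[0x2a]=0x46, mem[0x0b]=0xd3

MEM[0x18,0x2c,0x00,0x2a,0x0b] = 8a 42 64 46 d3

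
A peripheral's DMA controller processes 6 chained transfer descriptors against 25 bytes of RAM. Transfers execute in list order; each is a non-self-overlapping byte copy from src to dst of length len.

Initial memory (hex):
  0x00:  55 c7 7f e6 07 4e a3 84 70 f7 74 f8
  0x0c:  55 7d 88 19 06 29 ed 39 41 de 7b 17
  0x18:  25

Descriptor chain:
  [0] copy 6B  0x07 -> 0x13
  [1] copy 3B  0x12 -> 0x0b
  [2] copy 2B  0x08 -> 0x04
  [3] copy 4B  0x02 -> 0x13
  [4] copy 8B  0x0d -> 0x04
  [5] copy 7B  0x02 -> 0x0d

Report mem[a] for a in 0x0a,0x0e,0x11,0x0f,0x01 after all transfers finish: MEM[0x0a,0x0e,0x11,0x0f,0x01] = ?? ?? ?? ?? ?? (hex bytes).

MEM[0x0a,0x0e,0x11,0x0f,0x01] = 7f e6 19 70 c7

D0: mem[0x13..0x18] <- [84 70 f7 74 f8 55]
D1: mem[0x0b..0x0d] <- [ed 84 70]
D2: mem[0x04..0x05] <- [70 f7]
D3: mem[0x13..0x16] <- [7f e6 70 f7]
D4: mem[0x04..0x0b] <- [70 88 19 06 29 ed 7f e6]
D5: mem[0x0d..0x13] <- [7f e6 70 88 19 06 29]
query mem[0x0a]=0x7f, mem[0x0e]=0xe6, mem[0x11]=0x19, mem[0x0f]=0x70, mem[0x01]=0xc7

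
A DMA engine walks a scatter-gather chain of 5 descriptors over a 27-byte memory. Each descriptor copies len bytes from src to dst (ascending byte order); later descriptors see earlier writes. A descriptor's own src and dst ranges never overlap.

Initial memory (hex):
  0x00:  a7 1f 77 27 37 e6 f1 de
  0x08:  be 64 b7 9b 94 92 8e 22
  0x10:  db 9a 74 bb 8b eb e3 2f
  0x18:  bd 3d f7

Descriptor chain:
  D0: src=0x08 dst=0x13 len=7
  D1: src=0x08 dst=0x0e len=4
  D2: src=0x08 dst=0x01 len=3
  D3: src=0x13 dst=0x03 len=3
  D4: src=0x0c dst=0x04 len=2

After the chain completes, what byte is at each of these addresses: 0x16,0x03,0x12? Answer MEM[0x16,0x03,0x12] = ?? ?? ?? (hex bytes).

MEM[0x16,0x03,0x12] = 9b be 74

[0] 0x08->0x13 len=7 : be 64 b7 9b 94 92 8e
[1] 0x08->0x0e len=4 : be 64 b7 9b
[2] 0x08->0x01 len=3 : be 64 b7
[3] 0x13->0x03 len=3 : be 64 b7
[4] 0x0c->0x04 len=2 : 94 92
query mem[0x16]=0x9b, mem[0x03]=0xbe, mem[0x12]=0x74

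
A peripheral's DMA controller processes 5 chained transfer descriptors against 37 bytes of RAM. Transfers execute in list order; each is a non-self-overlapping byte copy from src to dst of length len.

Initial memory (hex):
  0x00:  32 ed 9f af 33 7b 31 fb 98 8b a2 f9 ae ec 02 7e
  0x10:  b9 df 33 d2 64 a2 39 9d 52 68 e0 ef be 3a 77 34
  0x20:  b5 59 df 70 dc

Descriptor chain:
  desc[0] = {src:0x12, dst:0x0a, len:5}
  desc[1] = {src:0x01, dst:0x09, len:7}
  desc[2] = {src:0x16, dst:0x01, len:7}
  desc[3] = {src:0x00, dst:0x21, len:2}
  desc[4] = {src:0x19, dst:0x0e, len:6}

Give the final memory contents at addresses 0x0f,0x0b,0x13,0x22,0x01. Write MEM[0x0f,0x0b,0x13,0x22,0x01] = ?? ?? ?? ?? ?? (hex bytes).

#0 dst[0x0a+5] := {0x33,0xd2,0x64,0xa2,0x39}
#1 dst[0x09+7] := {0xed,0x9f,0xaf,0x33,0x7b,0x31,0xfb}
#2 dst[0x01+7] := {0x39,0x9d,0x52,0x68,0xe0,0xef,0xbe}
#3 dst[0x21+2] := {0x32,0x39}
#4 dst[0x0e+6] := {0x68,0xe0,0xef,0xbe,0x3a,0x77}
query mem[0x0f]=0xe0, mem[0x0b]=0xaf, mem[0x13]=0x77, mem[0x22]=0x39, mem[0x01]=0x39

MEM[0x0f,0x0b,0x13,0x22,0x01] = e0 af 77 39 39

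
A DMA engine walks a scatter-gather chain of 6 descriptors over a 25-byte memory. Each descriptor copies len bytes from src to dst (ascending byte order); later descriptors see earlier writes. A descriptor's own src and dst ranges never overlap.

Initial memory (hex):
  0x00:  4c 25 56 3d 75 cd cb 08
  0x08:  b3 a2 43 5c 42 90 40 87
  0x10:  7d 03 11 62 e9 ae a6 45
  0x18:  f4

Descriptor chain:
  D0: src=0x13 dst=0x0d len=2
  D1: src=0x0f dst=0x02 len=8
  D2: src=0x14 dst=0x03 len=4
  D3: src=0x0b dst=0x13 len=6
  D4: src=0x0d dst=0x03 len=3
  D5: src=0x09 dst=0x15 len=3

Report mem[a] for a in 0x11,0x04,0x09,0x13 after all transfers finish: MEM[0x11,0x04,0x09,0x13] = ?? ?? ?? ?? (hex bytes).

MEM[0x11,0x04,0x09,0x13] = 03 e9 a6 5c

#0 dst[0x0d+2] := {0x62,0xe9}
#1 dst[0x02+8] := {0x87,0x7d,0x03,0x11,0x62,0xe9,0xae,0xa6}
#2 dst[0x03+4] := {0xe9,0xae,0xa6,0x45}
#3 dst[0x13+6] := {0x5c,0x42,0x62,0xe9,0x87,0x7d}
#4 dst[0x03+3] := {0x62,0xe9,0x87}
#5 dst[0x15+3] := {0xa6,0x43,0x5c}
query mem[0x11]=0x03, mem[0x04]=0xe9, mem[0x09]=0xa6, mem[0x13]=0x5c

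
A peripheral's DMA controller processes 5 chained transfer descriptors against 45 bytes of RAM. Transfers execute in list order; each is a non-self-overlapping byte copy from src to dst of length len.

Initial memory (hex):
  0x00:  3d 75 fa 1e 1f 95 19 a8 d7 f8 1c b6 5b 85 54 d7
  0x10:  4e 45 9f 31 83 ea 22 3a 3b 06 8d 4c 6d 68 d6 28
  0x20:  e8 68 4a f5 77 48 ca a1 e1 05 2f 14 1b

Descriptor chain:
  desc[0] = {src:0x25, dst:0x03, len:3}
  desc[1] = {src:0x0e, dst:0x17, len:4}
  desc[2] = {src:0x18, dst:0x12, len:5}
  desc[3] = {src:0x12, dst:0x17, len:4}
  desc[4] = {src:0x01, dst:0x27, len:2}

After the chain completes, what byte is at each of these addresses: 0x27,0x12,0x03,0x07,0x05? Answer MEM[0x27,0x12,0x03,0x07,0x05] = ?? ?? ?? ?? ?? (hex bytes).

MEM[0x27,0x12,0x03,0x07,0x05] = 75 d7 48 a8 a1

  after D0: wrote 3B at 0x03 = 48caa1
  after D1: wrote 4B at 0x17 = 54d74e45
  after D2: wrote 5B at 0x12 = d74e454c6d
  after D3: wrote 4B at 0x17 = d74e454c
  after D4: wrote 2B at 0x27 = 75fa
query mem[0x27]=0x75, mem[0x12]=0xd7, mem[0x03]=0x48, mem[0x07]=0xa8, mem[0x05]=0xa1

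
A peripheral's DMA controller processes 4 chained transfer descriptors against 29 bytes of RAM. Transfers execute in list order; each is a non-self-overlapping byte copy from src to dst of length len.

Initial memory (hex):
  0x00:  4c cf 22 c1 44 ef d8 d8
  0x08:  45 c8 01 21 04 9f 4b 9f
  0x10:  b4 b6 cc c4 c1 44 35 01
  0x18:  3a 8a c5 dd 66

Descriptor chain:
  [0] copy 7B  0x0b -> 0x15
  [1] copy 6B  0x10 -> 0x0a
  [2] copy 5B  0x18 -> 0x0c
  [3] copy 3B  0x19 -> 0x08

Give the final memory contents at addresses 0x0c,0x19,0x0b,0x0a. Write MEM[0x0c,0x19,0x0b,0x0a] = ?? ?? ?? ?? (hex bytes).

MEM[0x0c,0x19,0x0b,0x0a] = 4b 9f b6 b6

D0: mem[0x15..0x1b] <- [21 04 9f 4b 9f b4 b6]
D1: mem[0x0a..0x0f] <- [b4 b6 cc c4 c1 21]
D2: mem[0x0c..0x10] <- [4b 9f b4 b6 66]
D3: mem[0x08..0x0a] <- [9f b4 b6]
query mem[0x0c]=0x4b, mem[0x19]=0x9f, mem[0x0b]=0xb6, mem[0x0a]=0xb6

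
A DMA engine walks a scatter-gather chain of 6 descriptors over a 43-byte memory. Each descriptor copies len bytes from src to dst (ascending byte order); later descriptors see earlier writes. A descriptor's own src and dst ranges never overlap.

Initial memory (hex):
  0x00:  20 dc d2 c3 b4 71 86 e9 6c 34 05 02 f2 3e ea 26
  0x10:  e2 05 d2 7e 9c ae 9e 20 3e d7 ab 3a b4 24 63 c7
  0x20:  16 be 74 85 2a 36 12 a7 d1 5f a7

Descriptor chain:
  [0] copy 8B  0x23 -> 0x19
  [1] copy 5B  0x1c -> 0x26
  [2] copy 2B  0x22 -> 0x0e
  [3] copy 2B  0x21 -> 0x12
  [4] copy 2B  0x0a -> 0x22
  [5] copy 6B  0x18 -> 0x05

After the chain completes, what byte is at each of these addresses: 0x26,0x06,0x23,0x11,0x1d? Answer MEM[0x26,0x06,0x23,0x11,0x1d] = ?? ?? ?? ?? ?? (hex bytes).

MEM[0x26,0x06,0x23,0x11,0x1d] = 12 85 02 05 a7

D0: mem[0x19..0x20] <- [85 2a 36 12 a7 d1 5f a7]
D1: mem[0x26..0x2a] <- [12 a7 d1 5f a7]
D2: mem[0x0e..0x0f] <- [74 85]
D3: mem[0x12..0x13] <- [be 74]
D4: mem[0x22..0x23] <- [05 02]
D5: mem[0x05..0x0a] <- [3e 85 2a 36 12 a7]
query mem[0x26]=0x12, mem[0x06]=0x85, mem[0x23]=0x02, mem[0x11]=0x05, mem[0x1d]=0xa7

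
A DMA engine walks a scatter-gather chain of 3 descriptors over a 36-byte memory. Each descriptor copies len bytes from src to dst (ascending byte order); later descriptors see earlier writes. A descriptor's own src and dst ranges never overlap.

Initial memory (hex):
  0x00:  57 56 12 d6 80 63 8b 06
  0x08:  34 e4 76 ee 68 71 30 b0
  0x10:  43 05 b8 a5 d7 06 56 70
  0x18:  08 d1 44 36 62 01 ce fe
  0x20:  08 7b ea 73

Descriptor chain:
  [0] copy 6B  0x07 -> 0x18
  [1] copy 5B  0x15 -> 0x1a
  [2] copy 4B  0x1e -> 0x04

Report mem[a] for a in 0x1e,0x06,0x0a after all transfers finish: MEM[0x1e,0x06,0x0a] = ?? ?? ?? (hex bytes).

MEM[0x1e,0x06,0x0a] = 34 08 76

D0: mem[0x18..0x1d] <- [06 34 e4 76 ee 68]
D1: mem[0x1a..0x1e] <- [06 56 70 06 34]
D2: mem[0x04..0x07] <- [34 fe 08 7b]
query mem[0x1e]=0x34, mem[0x06]=0x08, mem[0x0a]=0x76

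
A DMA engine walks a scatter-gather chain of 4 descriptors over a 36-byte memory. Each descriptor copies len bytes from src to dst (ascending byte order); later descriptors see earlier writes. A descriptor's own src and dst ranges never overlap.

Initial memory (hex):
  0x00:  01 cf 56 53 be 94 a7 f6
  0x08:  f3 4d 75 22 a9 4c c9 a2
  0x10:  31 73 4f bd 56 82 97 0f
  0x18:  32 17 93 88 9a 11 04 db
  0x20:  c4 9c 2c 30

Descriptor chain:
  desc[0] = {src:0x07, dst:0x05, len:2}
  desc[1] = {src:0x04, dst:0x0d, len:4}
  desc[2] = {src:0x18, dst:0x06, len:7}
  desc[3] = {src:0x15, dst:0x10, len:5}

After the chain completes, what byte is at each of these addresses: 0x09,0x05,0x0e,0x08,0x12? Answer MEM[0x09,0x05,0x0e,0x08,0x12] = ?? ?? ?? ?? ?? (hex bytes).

MEM[0x09,0x05,0x0e,0x08,0x12] = 88 f6 f6 93 0f

[0] 0x07->0x05 len=2 : f6 f3
[1] 0x04->0x0d len=4 : be f6 f3 f6
[2] 0x18->0x06 len=7 : 32 17 93 88 9a 11 04
[3] 0x15->0x10 len=5 : 82 97 0f 32 17
query mem[0x09]=0x88, mem[0x05]=0xf6, mem[0x0e]=0xf6, mem[0x08]=0x93, mem[0x12]=0x0f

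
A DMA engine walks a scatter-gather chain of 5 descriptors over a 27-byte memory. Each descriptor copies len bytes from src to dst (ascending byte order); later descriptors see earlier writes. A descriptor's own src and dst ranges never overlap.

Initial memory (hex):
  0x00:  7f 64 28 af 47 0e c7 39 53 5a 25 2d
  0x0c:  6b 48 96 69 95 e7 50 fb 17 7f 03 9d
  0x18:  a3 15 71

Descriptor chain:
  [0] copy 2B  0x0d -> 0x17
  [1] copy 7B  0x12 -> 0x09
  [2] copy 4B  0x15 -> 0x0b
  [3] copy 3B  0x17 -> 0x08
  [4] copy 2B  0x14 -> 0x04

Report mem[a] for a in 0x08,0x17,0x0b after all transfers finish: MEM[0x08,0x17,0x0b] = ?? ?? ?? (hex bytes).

MEM[0x08,0x17,0x0b] = 48 48 7f

D0: mem[0x17..0x18] <- [48 96]
D1: mem[0x09..0x0f] <- [50 fb 17 7f 03 48 96]
D2: mem[0x0b..0x0e] <- [7f 03 48 96]
D3: mem[0x08..0x0a] <- [48 96 15]
D4: mem[0x04..0x05] <- [17 7f]
query mem[0x08]=0x48, mem[0x17]=0x48, mem[0x0b]=0x7f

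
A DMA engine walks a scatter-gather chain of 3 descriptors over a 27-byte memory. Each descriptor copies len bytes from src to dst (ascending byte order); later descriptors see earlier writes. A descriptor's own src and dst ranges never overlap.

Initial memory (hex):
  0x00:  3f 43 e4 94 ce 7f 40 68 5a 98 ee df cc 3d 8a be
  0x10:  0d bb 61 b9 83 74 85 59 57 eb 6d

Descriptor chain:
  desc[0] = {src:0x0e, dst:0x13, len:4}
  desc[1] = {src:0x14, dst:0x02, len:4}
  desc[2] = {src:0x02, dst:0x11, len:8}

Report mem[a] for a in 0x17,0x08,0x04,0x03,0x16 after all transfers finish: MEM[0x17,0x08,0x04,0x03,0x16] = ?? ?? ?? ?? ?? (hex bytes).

MEM[0x17,0x08,0x04,0x03,0x16] = 5a 5a bb 0d 68

  after D0: wrote 4B at 0x13 = 8abe0dbb
  after D1: wrote 4B at 0x02 = be0dbb59
  after D2: wrote 8B at 0x11 = be0dbb5940685a98
query mem[0x17]=0x5a, mem[0x08]=0x5a, mem[0x04]=0xbb, mem[0x03]=0x0d, mem[0x16]=0x68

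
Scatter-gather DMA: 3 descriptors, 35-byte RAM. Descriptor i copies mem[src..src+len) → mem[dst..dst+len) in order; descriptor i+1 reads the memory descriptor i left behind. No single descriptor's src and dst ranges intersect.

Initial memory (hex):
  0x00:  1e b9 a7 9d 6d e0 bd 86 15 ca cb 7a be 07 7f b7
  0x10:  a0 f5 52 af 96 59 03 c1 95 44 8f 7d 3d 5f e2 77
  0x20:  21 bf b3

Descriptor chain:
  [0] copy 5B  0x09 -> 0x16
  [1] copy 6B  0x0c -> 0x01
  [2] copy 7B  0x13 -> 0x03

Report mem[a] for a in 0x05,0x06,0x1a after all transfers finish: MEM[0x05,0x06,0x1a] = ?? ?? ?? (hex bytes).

[0] 0x09->0x16 len=5 : ca cb 7a be 07
[1] 0x0c->0x01 len=6 : be 07 7f b7 a0 f5
[2] 0x13->0x03 len=7 : af 96 59 ca cb 7a be
query mem[0x05]=0x59, mem[0x06]=0xca, mem[0x1a]=0x07

MEM[0x05,0x06,0x1a] = 59 ca 07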